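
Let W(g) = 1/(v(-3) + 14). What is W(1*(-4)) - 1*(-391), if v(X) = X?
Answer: 4302/11 ≈ 391.09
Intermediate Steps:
W(g) = 1/11 (W(g) = 1/(-3 + 14) = 1/11)
W(1*(-4)) - 1*(-391) = 1/11 - 1*(-391) = 1/11 + 391 = 4302/11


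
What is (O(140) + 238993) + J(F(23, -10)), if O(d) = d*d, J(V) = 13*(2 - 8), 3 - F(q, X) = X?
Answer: 258515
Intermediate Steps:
F(q, X) = 3 - X
J(V) = -78 (J(V) = 13*(-6) = -78)
O(d) = d**2
(O(140) + 238993) + J(F(23, -10)) = (140**2 + 238993) - 78 = (19600 + 238993) - 78 = 258593 - 78 = 258515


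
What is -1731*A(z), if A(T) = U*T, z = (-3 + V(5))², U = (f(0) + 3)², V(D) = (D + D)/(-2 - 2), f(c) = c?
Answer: -1885059/4 ≈ -4.7127e+5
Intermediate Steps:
V(D) = -D/2 (V(D) = (2*D)/(-4) = (2*D)*(-¼) = -D/2)
U = 9 (U = (0 + 3)² = 3² = 9)
z = 121/4 (z = (-3 - ½*5)² = (-3 - 5/2)² = (-11/2)² = 121/4 ≈ 30.250)
A(T) = 9*T
-1731*A(z) = -15579*121/4 = -1731*1089/4 = -1885059/4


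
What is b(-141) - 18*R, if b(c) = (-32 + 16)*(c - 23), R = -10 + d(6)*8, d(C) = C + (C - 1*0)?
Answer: 1076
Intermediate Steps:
d(C) = 2*C (d(C) = C + (C + 0) = C + C = 2*C)
R = 86 (R = -10 + (2*6)*8 = -10 + 12*8 = -10 + 96 = 86)
b(c) = 368 - 16*c (b(c) = -16*(-23 + c) = 368 - 16*c)
b(-141) - 18*R = (368 - 16*(-141)) - 18*86 = (368 + 2256) - 1*1548 = 2624 - 1548 = 1076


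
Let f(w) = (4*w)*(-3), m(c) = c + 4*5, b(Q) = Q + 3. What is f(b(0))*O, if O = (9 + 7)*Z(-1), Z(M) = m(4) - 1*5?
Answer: -10944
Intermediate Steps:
b(Q) = 3 + Q
m(c) = 20 + c (m(c) = c + 20 = 20 + c)
Z(M) = 19 (Z(M) = (20 + 4) - 1*5 = 24 - 5 = 19)
f(w) = -12*w
O = 304 (O = (9 + 7)*19 = 16*19 = 304)
f(b(0))*O = -12*(3 + 0)*304 = -12*3*304 = -36*304 = -10944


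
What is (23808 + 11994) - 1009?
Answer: 34793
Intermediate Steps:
(23808 + 11994) - 1009 = 35802 - 1009 = 34793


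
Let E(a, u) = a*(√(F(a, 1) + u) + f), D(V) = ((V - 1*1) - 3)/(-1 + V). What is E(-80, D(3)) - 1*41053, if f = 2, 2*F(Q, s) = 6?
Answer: -41213 - 40*√10 ≈ -41340.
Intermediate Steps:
F(Q, s) = 3 (F(Q, s) = (½)*6 = 3)
D(V) = (-4 + V)/(-1 + V) (D(V) = ((V - 1) - 3)/(-1 + V) = ((-1 + V) - 3)/(-1 + V) = (-4 + V)/(-1 + V))
E(a, u) = a*(2 + √(3 + u)) (E(a, u) = a*(√(3 + u) + 2) = a*(2 + √(3 + u)))
E(-80, D(3)) - 1*41053 = -80*(2 + √(3 + (-4 + 3)/(-1 + 3))) - 1*41053 = -80*(2 + √(3 - 1/2)) - 41053 = -80*(2 + √(3 + (½)*(-1))) - 41053 = -80*(2 + √(3 - ½)) - 41053 = -80*(2 + √(5/2)) - 41053 = -80*(2 + √10/2) - 41053 = (-160 - 40*√10) - 41053 = -41213 - 40*√10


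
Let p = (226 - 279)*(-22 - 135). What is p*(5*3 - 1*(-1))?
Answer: 133136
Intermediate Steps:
p = 8321 (p = -53*(-157) = 8321)
p*(5*3 - 1*(-1)) = 8321*(5*3 - 1*(-1)) = 8321*(15 + 1) = 8321*16 = 133136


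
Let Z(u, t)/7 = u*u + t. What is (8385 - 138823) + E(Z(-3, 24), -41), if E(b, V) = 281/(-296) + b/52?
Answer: -501911983/3848 ≈ -1.3043e+5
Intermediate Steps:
Z(u, t) = 7*t + 7*u² (Z(u, t) = 7*(u*u + t) = 7*(u² + t) = 7*(t + u²) = 7*t + 7*u²)
E(b, V) = -281/296 + b/52 (E(b, V) = 281*(-1/296) + b*(1/52) = -281/296 + b/52)
(8385 - 138823) + E(Z(-3, 24), -41) = (8385 - 138823) + (-281/296 + (7*24 + 7*(-3)²)/52) = -130438 + (-281/296 + (168 + 7*9)/52) = -130438 + (-281/296 + (168 + 63)/52) = -130438 + (-281/296 + (1/52)*231) = -130438 + (-281/296 + 231/52) = -130438 + 13441/3848 = -501911983/3848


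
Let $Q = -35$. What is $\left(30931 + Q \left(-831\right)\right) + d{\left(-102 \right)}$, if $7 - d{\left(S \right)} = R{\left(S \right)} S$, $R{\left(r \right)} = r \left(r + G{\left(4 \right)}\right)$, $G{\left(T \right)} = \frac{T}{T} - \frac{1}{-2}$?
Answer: $1105625$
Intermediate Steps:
$G{\left(T \right)} = \frac{3}{2}$ ($G{\left(T \right)} = 1 - - \frac{1}{2} = 1 + \frac{1}{2} = \frac{3}{2}$)
$R{\left(r \right)} = r \left(\frac{3}{2} + r\right)$ ($R{\left(r \right)} = r \left(r + \frac{3}{2}\right) = r \left(\frac{3}{2} + r\right)$)
$d{\left(S \right)} = 7 - \frac{S^{2} \left(3 + 2 S\right)}{2}$ ($d{\left(S \right)} = 7 - \frac{S \left(3 + 2 S\right)}{2} S = 7 - \frac{S^{2} \left(3 + 2 S\right)}{2}$)
$\left(30931 + Q \left(-831\right)\right) + d{\left(-102 \right)} = \left(30931 - -29085\right) - \left(-1061215 + 15606\right) = \left(30931 + 29085\right) - -1045609 = 60016 + \left(7 + 1061208 - 15606\right) = 60016 + 1045609 = 1105625$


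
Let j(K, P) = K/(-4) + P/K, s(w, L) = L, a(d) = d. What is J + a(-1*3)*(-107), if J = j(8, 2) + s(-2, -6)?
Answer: 1253/4 ≈ 313.25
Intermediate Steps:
j(K, P) = -K/4 + P/K (j(K, P) = K*(-¼) + P/K = -K/4 + P/K)
J = -31/4 (J = (-¼*8 + 2/8) - 6 = (-2 + 2*(⅛)) - 6 = (-2 + ¼) - 6 = -7/4 - 6 = -31/4 ≈ -7.7500)
J + a(-1*3)*(-107) = -31/4 - 1*3*(-107) = -31/4 - 3*(-107) = -31/4 + 321 = 1253/4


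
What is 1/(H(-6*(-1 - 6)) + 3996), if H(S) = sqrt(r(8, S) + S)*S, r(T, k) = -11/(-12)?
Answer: 1332/5297437 - 7*sqrt(1545)/15892311 ≈ 0.00023413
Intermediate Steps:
r(T, k) = 11/12 (r(T, k) = -11*(-1/12) = 11/12)
H(S) = S*sqrt(11/12 + S) (H(S) = sqrt(11/12 + S)*S = S*sqrt(11/12 + S))
1/(H(-6*(-1 - 6)) + 3996) = 1/((-6*(-1 - 6))*sqrt(33 + 36*(-6*(-1 - 6)))/6 + 3996) = 1/((-6*(-7))*sqrt(33 + 36*(-6*(-7)))/6 + 3996) = 1/((1/6)*42*sqrt(33 + 36*42) + 3996) = 1/((1/6)*42*sqrt(33 + 1512) + 3996) = 1/((1/6)*42*sqrt(1545) + 3996) = 1/(7*sqrt(1545) + 3996) = 1/(3996 + 7*sqrt(1545))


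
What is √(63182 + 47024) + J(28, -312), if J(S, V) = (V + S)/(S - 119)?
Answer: 284/91 + √110206 ≈ 335.09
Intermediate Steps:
J(S, V) = (S + V)/(-119 + S)
√(63182 + 47024) + J(28, -312) = √(63182 + 47024) + (28 - 312)/(-119 + 28) = √110206 - 284/(-91) = √110206 - 1/91*(-284) = √110206 + 284/91 = 284/91 + √110206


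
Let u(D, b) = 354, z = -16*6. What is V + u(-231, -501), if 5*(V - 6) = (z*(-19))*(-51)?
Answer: -91224/5 ≈ -18245.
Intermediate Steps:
z = -96
V = -92994/5 (V = 6 + (-96*(-19)*(-51))/5 = 6 + (1824*(-51))/5 = 6 + (⅕)*(-93024) = 6 - 93024/5 = -92994/5 ≈ -18599.)
V + u(-231, -501) = -92994/5 + 354 = -91224/5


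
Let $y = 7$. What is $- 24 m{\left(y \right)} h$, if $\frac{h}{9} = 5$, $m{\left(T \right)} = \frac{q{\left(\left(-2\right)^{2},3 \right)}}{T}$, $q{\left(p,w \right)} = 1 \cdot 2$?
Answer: $- \frac{2160}{7} \approx -308.57$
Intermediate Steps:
$q{\left(p,w \right)} = 2$
$m{\left(T \right)} = \frac{2}{T}$
$h = 45$ ($h = 9 \cdot 5 = 45$)
$- 24 m{\left(y \right)} h = - 24 \cdot \frac{2}{7} \cdot 45 = - 24 \cdot 2 \cdot \frac{1}{7} \cdot 45 = \left(-24\right) \frac{2}{7} \cdot 45 = \left(- \frac{48}{7}\right) 45 = - \frac{2160}{7}$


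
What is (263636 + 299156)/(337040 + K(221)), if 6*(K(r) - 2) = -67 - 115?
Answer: 1688376/1011035 ≈ 1.6699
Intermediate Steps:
K(r) = -85/3 (K(r) = 2 + (-67 - 115)/6 = 2 + (1/6)*(-182) = 2 - 91/3 = -85/3)
(263636 + 299156)/(337040 + K(221)) = (263636 + 299156)/(337040 - 85/3) = 562792/(1011035/3) = 562792*(3/1011035) = 1688376/1011035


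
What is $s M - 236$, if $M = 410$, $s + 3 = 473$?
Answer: $192464$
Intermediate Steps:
$s = 470$ ($s = -3 + 473 = 470$)
$s M - 236 = 470 \cdot 410 - 236 = 192700 - 236 = 192464$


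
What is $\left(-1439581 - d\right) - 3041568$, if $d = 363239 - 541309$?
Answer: $-4303079$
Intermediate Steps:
$d = -178070$ ($d = 363239 - 541309 = -178070$)
$\left(-1439581 - d\right) - 3041568 = \left(-1439581 - -178070\right) - 3041568 = \left(-1439581 + 178070\right) - 3041568 = -1261511 - 3041568 = -4303079$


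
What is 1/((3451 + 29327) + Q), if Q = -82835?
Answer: -1/50057 ≈ -1.9977e-5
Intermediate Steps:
1/((3451 + 29327) + Q) = 1/((3451 + 29327) - 82835) = 1/(32778 - 82835) = 1/(-50057) = -1/50057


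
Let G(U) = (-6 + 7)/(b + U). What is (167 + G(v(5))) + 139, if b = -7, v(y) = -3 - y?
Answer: 4589/15 ≈ 305.93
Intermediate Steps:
G(U) = 1/(-7 + U) (G(U) = (-6 + 7)/(-7 + U) = 1/(-7 + U))
(167 + G(v(5))) + 139 = (167 + 1/(-7 + (-3 - 1*5))) + 139 = (167 + 1/(-7 + (-3 - 5))) + 139 = (167 + 1/(-7 - 8)) + 139 = (167 + 1/(-15)) + 139 = (167 - 1/15) + 139 = 2504/15 + 139 = 4589/15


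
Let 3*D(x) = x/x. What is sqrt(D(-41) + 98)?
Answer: sqrt(885)/3 ≈ 9.9163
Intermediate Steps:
D(x) = 1/3 (D(x) = (x/x)/3 = (1/3)*1 = 1/3)
sqrt(D(-41) + 98) = sqrt(1/3 + 98) = sqrt(295/3) = sqrt(885)/3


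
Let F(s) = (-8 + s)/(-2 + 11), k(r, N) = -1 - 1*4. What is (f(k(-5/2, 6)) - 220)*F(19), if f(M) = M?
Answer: -275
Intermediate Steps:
k(r, N) = -5 (k(r, N) = -1 - 4 = -5)
F(s) = -8/9 + s/9 (F(s) = (-8 + s)/9 = (-8 + s)*(⅑) = -8/9 + s/9)
(f(k(-5/2, 6)) - 220)*F(19) = (-5 - 220)*(-8/9 + (⅑)*19) = -225*(-8/9 + 19/9) = -225*11/9 = -275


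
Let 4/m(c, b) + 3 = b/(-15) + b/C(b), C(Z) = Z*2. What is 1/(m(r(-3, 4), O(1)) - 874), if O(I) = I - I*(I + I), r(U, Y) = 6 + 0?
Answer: -73/63922 ≈ -0.0011420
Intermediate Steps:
C(Z) = 2*Z
r(U, Y) = 6
O(I) = I - 2*I² (O(I) = I - I*2*I = I - 2*I²)
m(c, b) = 4/(-5/2 - b/15) (m(c, b) = 4/(-3 + (b/(-15) + b/((2*b)))) = 4/(-3 + (b*(-1/15) + b*(1/(2*b)))) = 4/(-3 + (-b/15 + ½)) = 4/(-3 + (½ - b/15)) = 4/(-5/2 - b/15))
1/(m(r(-3, 4), O(1)) - 874) = 1/(-120/(75 + 2*(1*(1 - 2*1))) - 874) = 1/(-120/(75 + 2*(1*(1 - 2))) - 874) = 1/(-120/(75 + 2*(1*(-1))) - 874) = 1/(-120/(75 + 2*(-1)) - 874) = 1/(-120/(75 - 2) - 874) = 1/(-120/73 - 874) = 1/(-63922/73) = -73/63922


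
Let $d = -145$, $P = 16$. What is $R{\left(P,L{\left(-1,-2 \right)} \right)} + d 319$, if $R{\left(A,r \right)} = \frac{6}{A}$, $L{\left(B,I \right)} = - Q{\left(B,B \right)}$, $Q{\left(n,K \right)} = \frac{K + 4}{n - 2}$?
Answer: $- \frac{370037}{8} \approx -46255.0$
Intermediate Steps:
$Q{\left(n,K \right)} = \frac{4 + K}{-2 + n}$
$L{\left(B,I \right)} = - \frac{4 + B}{-2 + B}$
$R{\left(P,L{\left(-1,-2 \right)} \right)} + d 319 = \frac{6}{16} - 46255 = 6 \cdot \frac{1}{16} - 46255 = \frac{3}{8} - 46255 = - \frac{370037}{8}$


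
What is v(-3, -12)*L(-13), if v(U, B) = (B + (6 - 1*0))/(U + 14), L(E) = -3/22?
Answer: 9/121 ≈ 0.074380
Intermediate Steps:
L(E) = -3/22 (L(E) = -3*1/22 = -3/22)
v(U, B) = (6 + B)/(14 + U) (v(U, B) = (B + (6 + 0))/(14 + U) = (B + 6)/(14 + U) = (6 + B)/(14 + U))
v(-3, -12)*L(-13) = ((6 - 12)/(14 - 3))*(-3/22) = (-6/11)*(-3/22) = ((1/11)*(-6))*(-3/22) = -6/11*(-3/22) = 9/121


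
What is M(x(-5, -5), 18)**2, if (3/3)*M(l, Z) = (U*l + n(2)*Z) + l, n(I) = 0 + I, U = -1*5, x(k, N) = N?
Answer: 3136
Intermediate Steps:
U = -5
n(I) = I
M(l, Z) = -4*l + 2*Z (M(l, Z) = (-5*l + 2*Z) + l = -4*l + 2*Z)
M(x(-5, -5), 18)**2 = (-4*(-5) + 2*18)**2 = (20 + 36)**2 = 56**2 = 3136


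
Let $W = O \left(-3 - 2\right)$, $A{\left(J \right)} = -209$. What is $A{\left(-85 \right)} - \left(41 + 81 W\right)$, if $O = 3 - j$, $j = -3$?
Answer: $2180$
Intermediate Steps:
$O = 6$ ($O = 3 - -3 = 3 + 3 = 6$)
$W = -30$ ($W = 6 \left(-3 - 2\right) = 6 \left(-5\right) = -30$)
$A{\left(-85 \right)} - \left(41 + 81 W\right) = -209 - -2389 = -209 + \left(2430 - 41\right) = -209 + 2389 = 2180$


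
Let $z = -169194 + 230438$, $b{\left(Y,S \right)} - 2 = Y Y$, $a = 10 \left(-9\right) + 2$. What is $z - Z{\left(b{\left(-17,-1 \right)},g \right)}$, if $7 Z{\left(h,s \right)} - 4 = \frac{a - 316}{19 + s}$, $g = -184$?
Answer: $\frac{10105108}{165} \approx 61243.0$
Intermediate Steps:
$a = -88$ ($a = -90 + 2 = -88$)
$b{\left(Y,S \right)} = 2 + Y^{2}$ ($b{\left(Y,S \right)} = 2 + Y Y = 2 + Y^{2}$)
$Z{\left(h,s \right)} = \frac{4}{7} - \frac{404}{7 \left(19 + s\right)}$ ($Z{\left(h,s \right)} = \frac{4}{7} + \frac{\left(-88 - 316\right) \frac{1}{19 + s}}{7} = \frac{4}{7} + \frac{\left(-404\right) \frac{1}{19 + s}}{7} = \frac{4}{7} - \frac{404}{7 \left(19 + s\right)}$)
$z = 61244$
$z - Z{\left(b{\left(-17,-1 \right)},g \right)} = 61244 - \frac{4 \left(-82 - 184\right)}{7 \left(19 - 184\right)} = 61244 - \frac{4}{7} \frac{1}{-165} \left(-266\right) = 61244 - \frac{4}{7} \left(- \frac{1}{165}\right) \left(-266\right) = 61244 - \frac{152}{165} = \frac{10105108}{165}$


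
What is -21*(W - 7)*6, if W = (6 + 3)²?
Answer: -9324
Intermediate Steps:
W = 81 (W = 9² = 81)
-21*(W - 7)*6 = -21*(81 - 7)*6 = -21*74*6 = -1554*6 = -9324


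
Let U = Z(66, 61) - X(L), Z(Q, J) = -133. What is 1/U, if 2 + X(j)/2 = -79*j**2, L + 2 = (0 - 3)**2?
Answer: 1/7613 ≈ 0.00013135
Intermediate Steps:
L = 7 (L = -2 + (0 - 3)**2 = -2 + (-3)**2 = -2 + 9 = 7)
X(j) = -4 - 158*j**2 (X(j) = -4 + 2*(-79*j**2) = -4 - 158*j**2)
U = 7613 (U = -133 - (-4 - 158*7**2) = -133 - (-4 - 158*49) = -133 - (-4 - 7742) = -133 - 1*(-7746) = -133 + 7746 = 7613)
1/U = 1/7613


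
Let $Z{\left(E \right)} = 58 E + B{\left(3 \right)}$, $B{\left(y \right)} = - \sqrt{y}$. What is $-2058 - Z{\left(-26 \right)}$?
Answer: $-550 + \sqrt{3} \approx -548.27$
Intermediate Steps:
$Z{\left(E \right)} = - \sqrt{3} + 58 E$ ($Z{\left(E \right)} = 58 E - \sqrt{3} = - \sqrt{3} + 58 E$)
$-2058 - Z{\left(-26 \right)} = -2058 - \left(- \sqrt{3} + 58 \left(-26\right)\right) = -2058 - \left(- \sqrt{3} - 1508\right) = -2058 - \left(-1508 - \sqrt{3}\right) = -2058 + \left(1508 + \sqrt{3}\right) = -550 + \sqrt{3}$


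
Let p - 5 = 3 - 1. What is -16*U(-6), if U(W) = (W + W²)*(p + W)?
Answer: -480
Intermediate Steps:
p = 7 (p = 5 + (3 - 1) = 5 + 2 = 7)
U(W) = (7 + W)*(W + W²) (U(W) = (W + W²)*(7 + W) = (7 + W)*(W + W²))
-16*U(-6) = -(-96)*(7 + (-6)² + 8*(-6)) = -(-96)*(7 + 36 - 48) = -(-96)*(-5) = -16*30 = -480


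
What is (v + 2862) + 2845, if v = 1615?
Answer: 7322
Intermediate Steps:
(v + 2862) + 2845 = (1615 + 2862) + 2845 = 4477 + 2845 = 7322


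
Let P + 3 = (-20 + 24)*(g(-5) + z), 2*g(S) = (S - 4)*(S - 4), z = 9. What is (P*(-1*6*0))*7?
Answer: 0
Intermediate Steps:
g(S) = (-4 + S)²/2 (g(S) = ((S - 4)*(S - 4))/2 = ((-4 + S)*(-4 + S))/2 = (-4 + S)²/2)
P = 195 (P = -3 + (-20 + 24)*((-4 - 5)²/2 + 9) = -3 + 4*((½)*(-9)² + 9) = -3 + 4*((½)*81 + 9) = -3 + 4*(81/2 + 9) = -3 + 4*(99/2) = -3 + 198 = 195)
(P*(-1*6*0))*7 = (195*(-1*6*0))*7 = (195*(-6*0))*7 = (195*0)*7 = 0*7 = 0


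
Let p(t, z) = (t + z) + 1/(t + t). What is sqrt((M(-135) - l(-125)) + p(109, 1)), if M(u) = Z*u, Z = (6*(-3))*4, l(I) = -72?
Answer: 13*sqrt(2784514)/218 ≈ 99.509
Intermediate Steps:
Z = -72 (Z = -18*4 = -72)
M(u) = -72*u
p(t, z) = t + z + 1/(2*t) (p(t, z) = (t + z) + 1/(2*t) = t + z + 1/(2*t))
sqrt((M(-135) - l(-125)) + p(109, 1)) = sqrt((-72*(-135) - 1*(-72)) + (109 + 1 + (1/2)/109)) = sqrt((9720 + 72) + (109 + 1 + (1/2)*(1/109))) = sqrt(9792 + (109 + 1 + 1/218)) = sqrt(9792 + 23981/218) = sqrt(2158637/218) = 13*sqrt(2784514)/218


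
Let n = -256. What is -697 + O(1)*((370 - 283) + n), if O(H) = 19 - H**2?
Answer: -3739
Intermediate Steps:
-697 + O(1)*((370 - 283) + n) = -697 + (19 - 1*1**2)*((370 - 283) - 256) = -697 + (19 - 1*1)*(87 - 256) = -697 + (19 - 1)*(-169) = -697 + 18*(-169) = -697 - 3042 = -3739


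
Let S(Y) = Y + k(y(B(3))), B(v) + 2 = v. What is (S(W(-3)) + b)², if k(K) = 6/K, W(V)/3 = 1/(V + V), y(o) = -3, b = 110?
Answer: 46225/4 ≈ 11556.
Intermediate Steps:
B(v) = -2 + v
W(V) = 3/(2*V) (W(V) = 3/(V + V) = 3/((2*V)) = 3*(1/(2*V)) = 3/(2*V))
S(Y) = -2 + Y (S(Y) = Y + 6/(-3) = Y + 6*(-⅓) = Y - 2 = -2 + Y)
(S(W(-3)) + b)² = ((-2 + (3/2)/(-3)) + 110)² = ((-2 + (3/2)*(-⅓)) + 110)² = ((-2 - ½) + 110)² = (-5/2 + 110)² = (215/2)² = 46225/4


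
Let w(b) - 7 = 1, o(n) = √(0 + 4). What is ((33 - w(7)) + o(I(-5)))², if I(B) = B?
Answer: 729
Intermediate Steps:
o(n) = 2 (o(n) = √4 = 2)
w(b) = 8 (w(b) = 7 + 1 = 8)
((33 - w(7)) + o(I(-5)))² = ((33 - 1*8) + 2)² = ((33 - 8) + 2)² = (25 + 2)² = 27² = 729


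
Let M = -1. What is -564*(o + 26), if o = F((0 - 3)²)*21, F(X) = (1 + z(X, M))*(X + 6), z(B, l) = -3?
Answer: 340656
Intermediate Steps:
F(X) = -12 - 2*X (F(X) = (1 - 3)*(X + 6) = -2*(6 + X) = -12 - 2*X)
o = -630 (o = (-12 - 2*(0 - 3)²)*21 = (-12 - 2*(-3)²)*21 = (-12 - 2*9)*21 = (-12 - 18)*21 = -30*21 = -630)
-564*(o + 26) = -564*(-630 + 26) = -564*(-604) = 340656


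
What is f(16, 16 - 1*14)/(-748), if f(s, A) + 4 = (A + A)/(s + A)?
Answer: 1/198 ≈ 0.0050505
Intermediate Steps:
f(s, A) = -4 + 2*A/(A + s) (f(s, A) = -4 + (A + A)/(s + A) = -4 + (2*A)/(A + s) = -4 + 2*A/(A + s))
f(16, 16 - 1*14)/(-748) = (2*(-(16 - 1*14) - 2*16)/((16 - 1*14) + 16))/(-748) = (2*(-(16 - 14) - 32)/((16 - 14) + 16))*(-1/748) = (2*(-1*2 - 32)/(2 + 16))*(-1/748) = (2*(-2 - 32)/18)*(-1/748) = (2*(1/18)*(-34))*(-1/748) = -34/9*(-1/748) = 1/198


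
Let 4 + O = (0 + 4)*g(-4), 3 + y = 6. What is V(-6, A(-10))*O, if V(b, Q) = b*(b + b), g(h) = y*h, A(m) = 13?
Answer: -3744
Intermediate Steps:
y = 3 (y = -3 + 6 = 3)
g(h) = 3*h
V(b, Q) = 2*b**2 (V(b, Q) = b*(2*b) = 2*b**2)
O = -52 (O = -4 + (0 + 4)*(3*(-4)) = -4 + 4*(-12) = -4 - 48 = -52)
V(-6, A(-10))*O = (2*(-6)**2)*(-52) = (2*36)*(-52) = 72*(-52) = -3744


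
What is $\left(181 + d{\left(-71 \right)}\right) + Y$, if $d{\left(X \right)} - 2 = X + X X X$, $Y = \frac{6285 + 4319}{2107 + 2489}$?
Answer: $- \frac{411108400}{1149} \approx -3.578 \cdot 10^{5}$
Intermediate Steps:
$Y = \frac{2651}{1149}$ ($Y = \frac{10604}{4596} = 10604 \cdot \frac{1}{4596} = \frac{2651}{1149} \approx 2.3072$)
$d{\left(X \right)} = 2 + X + X^{3}$ ($d{\left(X \right)} = 2 + \left(X + X X X\right) = 2 + \left(X + X^{2} X\right) = 2 + \left(X + X^{3}\right) = 2 + X + X^{3}$)
$\left(181 + d{\left(-71 \right)}\right) + Y = \left(181 + \left(2 - 71 + \left(-71\right)^{3}\right)\right) + \frac{2651}{1149} = \left(181 - 357980\right) + \frac{2651}{1149} = -357799 + \frac{2651}{1149} = - \frac{411108400}{1149}$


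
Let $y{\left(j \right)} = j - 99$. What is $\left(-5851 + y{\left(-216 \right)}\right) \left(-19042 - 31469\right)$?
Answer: $311450826$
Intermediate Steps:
$y{\left(j \right)} = -99 + j$
$\left(-5851 + y{\left(-216 \right)}\right) \left(-19042 - 31469\right) = \left(-5851 - 315\right) \left(-19042 - 31469\right) = \left(-5851 - 315\right) \left(-50511\right) = \left(-6166\right) \left(-50511\right) = 311450826$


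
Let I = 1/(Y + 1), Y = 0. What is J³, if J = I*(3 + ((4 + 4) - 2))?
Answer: 729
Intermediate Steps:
I = 1 (I = 1/(0 + 1) = 1/1 = 1)
J = 9 (J = 1*(3 + ((4 + 4) - 2)) = 1*(3 + (8 - 2)) = 1*(3 + 6) = 1*9 = 9)
J³ = 9³ = 729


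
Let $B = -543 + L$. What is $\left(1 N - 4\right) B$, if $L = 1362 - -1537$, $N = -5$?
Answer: $-21204$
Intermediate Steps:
$L = 2899$ ($L = 1362 + 1537 = 2899$)
$B = 2356$ ($B = -543 + 2899 = 2356$)
$\left(1 N - 4\right) B = \left(1 \left(-5\right) - 4\right) 2356 = \left(-5 - 4\right) 2356 = \left(-9\right) 2356 = -21204$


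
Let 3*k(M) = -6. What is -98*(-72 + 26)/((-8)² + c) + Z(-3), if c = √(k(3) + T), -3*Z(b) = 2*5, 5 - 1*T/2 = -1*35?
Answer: 8422/123 - 46*√78/41 ≈ 58.563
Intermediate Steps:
T = 80 (T = 10 - (-2)*35 = 10 - 2*(-35) = 10 + 70 = 80)
k(M) = -2 (k(M) = (⅓)*(-6) = -2)
Z(b) = -10/3 (Z(b) = -2*5/3 = -⅓*10 = -10/3)
c = √78 (c = √(-2 + 80) = √78 ≈ 8.8318)
-98*(-72 + 26)/((-8)² + c) + Z(-3) = -98*(-72 + 26)/((-8)² + √78) - 10/3 = -(-4508)/(64 + √78) - 10/3 = 4508/(64 + √78) - 10/3 = -10/3 + 4508/(64 + √78)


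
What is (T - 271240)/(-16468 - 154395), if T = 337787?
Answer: -66547/170863 ≈ -0.38948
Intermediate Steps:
(T - 271240)/(-16468 - 154395) = (337787 - 271240)/(-16468 - 154395) = 66547/(-170863) = 66547*(-1/170863) = -66547/170863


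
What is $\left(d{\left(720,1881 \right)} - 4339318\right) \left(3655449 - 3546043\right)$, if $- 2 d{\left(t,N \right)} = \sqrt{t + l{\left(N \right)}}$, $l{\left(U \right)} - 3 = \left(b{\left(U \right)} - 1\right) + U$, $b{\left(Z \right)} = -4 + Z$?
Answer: $-474747425108 - 437624 \sqrt{70} \approx -4.7475 \cdot 10^{11}$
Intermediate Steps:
$l{\left(U \right)} = -2 + 2 U$ ($l{\left(U \right)} = 3 + \left(\left(\left(-4 + U\right) - 1\right) + U\right) = 3 + \left(\left(-5 + U\right) + U\right) = 3 + \left(-5 + 2 U\right) = -2 + 2 U$)
$d{\left(t,N \right)} = - \frac{\sqrt{-2 + t + 2 N}}{2}$ ($d{\left(t,N \right)} = - \frac{\sqrt{t + \left(-2 + 2 N\right)}}{2} = - \frac{\sqrt{-2 + t + 2 N}}{2}$)
$\left(d{\left(720,1881 \right)} - 4339318\right) \left(3655449 - 3546043\right) = \left(- \frac{\sqrt{-2 + 720 + 2 \cdot 1881}}{2} - 4339318\right) \left(3655449 - 3546043\right) = \left(- \frac{\sqrt{-2 + 720 + 3762}}{2} - 4339318\right) 109406 = \left(- \frac{\sqrt{4480}}{2} - 4339318\right) 109406 = \left(- \frac{8 \sqrt{70}}{2} - 4339318\right) 109406 = \left(- 4 \sqrt{70} - 4339318\right) 109406 = \left(-4339318 - 4 \sqrt{70}\right) 109406 = -474747425108 - 437624 \sqrt{70}$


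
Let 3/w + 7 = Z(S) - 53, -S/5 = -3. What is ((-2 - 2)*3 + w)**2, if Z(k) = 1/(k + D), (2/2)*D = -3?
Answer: 75064896/516961 ≈ 145.20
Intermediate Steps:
D = -3
S = 15 (S = -5*(-3) = 15)
Z(k) = 1/(-3 + k) (Z(k) = 1/(k - 3) = 1/(-3 + k))
w = -36/719 (w = 3/(-7 + (1/(-3 + 15) - 53)) = 3/(-7 + (1/12 - 53)) = 3/(-7 - 635/12) = 3/(-719/12) = 3*(-12/719) = -36/719 ≈ -0.050070)
((-2 - 2)*3 + w)**2 = ((-2 - 2)*3 - 36/719)**2 = (-4*3 - 36/719)**2 = (-12 - 36/719)**2 = (-8664/719)**2 = 75064896/516961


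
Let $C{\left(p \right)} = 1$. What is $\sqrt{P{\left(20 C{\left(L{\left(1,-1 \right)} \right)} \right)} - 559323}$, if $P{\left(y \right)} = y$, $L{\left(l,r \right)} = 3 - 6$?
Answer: $i \sqrt{559303} \approx 747.87 i$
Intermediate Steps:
$L{\left(l,r \right)} = -3$ ($L{\left(l,r \right)} = 3 - 6 = -3$)
$\sqrt{P{\left(20 C{\left(L{\left(1,-1 \right)} \right)} \right)} - 559323} = \sqrt{20 \cdot 1 - 559323} = \sqrt{20 - 559323} = \sqrt{-559303} = i \sqrt{559303}$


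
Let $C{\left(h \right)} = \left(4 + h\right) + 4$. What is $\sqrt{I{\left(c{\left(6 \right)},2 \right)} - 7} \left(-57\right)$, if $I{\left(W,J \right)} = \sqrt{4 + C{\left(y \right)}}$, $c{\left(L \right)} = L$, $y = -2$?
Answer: $- 57 i \sqrt{7 - \sqrt{10}} \approx - 111.66 i$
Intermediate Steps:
$C{\left(h \right)} = 8 + h$
$I{\left(W,J \right)} = \sqrt{10}$ ($I{\left(W,J \right)} = \sqrt{4 + \left(8 - 2\right)} = \sqrt{4 + 6} = \sqrt{10}$)
$\sqrt{I{\left(c{\left(6 \right)},2 \right)} - 7} \left(-57\right) = \sqrt{\sqrt{10} - 7} \left(-57\right) = \sqrt{-7 + \sqrt{10}} \left(-57\right) = - 57 \sqrt{-7 + \sqrt{10}}$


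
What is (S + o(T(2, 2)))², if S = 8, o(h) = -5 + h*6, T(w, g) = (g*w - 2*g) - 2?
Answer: 81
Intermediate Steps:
T(w, g) = -2 - 2*g + g*w (T(w, g) = (-2*g + g*w) - 2 = -2 - 2*g + g*w)
o(h) = -5 + 6*h
(S + o(T(2, 2)))² = (8 + (-5 + 6*(-2 - 2*2 + 2*2)))² = (8 + (-5 + 6*(-2 - 4 + 4)))² = (8 + (-5 + 6*(-2)))² = (8 + (-5 - 12))² = (8 - 17)² = (-9)² = 81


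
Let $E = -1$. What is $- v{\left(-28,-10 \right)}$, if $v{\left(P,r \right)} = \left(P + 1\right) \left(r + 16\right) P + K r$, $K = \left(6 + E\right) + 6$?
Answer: $-4426$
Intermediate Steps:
$K = 11$ ($K = \left(6 - 1\right) + 6 = 5 + 6 = 11$)
$v{\left(P,r \right)} = 11 r + P \left(1 + P\right) \left(16 + r\right)$ ($v{\left(P,r \right)} = \left(P + 1\right) \left(r + 16\right) P + 11 r = \left(1 + P\right) \left(16 + r\right) P + 11 r = P \left(1 + P\right) \left(16 + r\right) + 11 r = 11 r + P \left(1 + P\right) \left(16 + r\right)$)
$- v{\left(-28,-10 \right)} = - (11 \left(-10\right) + 16 \left(-28\right) + 16 \left(-28\right)^{2} - -280 - 10 \left(-28\right)^{2}) = - (-110 - 448 + 16 \cdot 784 + 280 - 7840) = - (-110 - 448 + 12544 + 280 - 7840) = \left(-1\right) 4426 = -4426$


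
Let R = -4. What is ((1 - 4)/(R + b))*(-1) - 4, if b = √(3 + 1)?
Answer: -11/2 ≈ -5.5000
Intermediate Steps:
b = 2 (b = √4 = 2)
((1 - 4)/(R + b))*(-1) - 4 = ((1 - 4)/(-4 + 2))*(-1) - 4 = -3/(-2)*(-1) - 4 = -3*(-½)*(-1) - 4 = (3/2)*(-1) - 4 = -3/2 - 4 = -11/2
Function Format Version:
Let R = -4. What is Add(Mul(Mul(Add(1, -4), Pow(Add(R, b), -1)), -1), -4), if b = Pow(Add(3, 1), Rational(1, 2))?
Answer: Rational(-11, 2) ≈ -5.5000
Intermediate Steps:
b = 2 (b = Pow(4, Rational(1, 2)) = 2)
Add(Mul(Mul(Add(1, -4), Pow(Add(R, b), -1)), -1), -4) = Add(Mul(Mul(Add(1, -4), Pow(Add(-4, 2), -1)), -1), -4) = Add(Mul(Mul(-3, Pow(-2, -1)), -1), -4) = Add(Mul(Mul(-3, Rational(-1, 2)), -1), -4) = Add(Mul(Rational(3, 2), -1), -4) = Add(Rational(-3, 2), -4) = Rational(-11, 2)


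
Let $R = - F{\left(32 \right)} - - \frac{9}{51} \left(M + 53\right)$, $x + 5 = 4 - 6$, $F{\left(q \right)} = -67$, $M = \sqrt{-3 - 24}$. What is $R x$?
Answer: $- \frac{9086}{17} - \frac{63 i \sqrt{3}}{17} \approx -534.47 - 6.4188 i$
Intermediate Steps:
$M = 3 i \sqrt{3}$ ($M = \sqrt{-27} = 3 i \sqrt{3} \approx 5.1962 i$)
$x = -7$ ($x = -5 + \left(4 - 6\right) = -5 - 2 = -7$)
$R = \frac{1298}{17} + \frac{9 i \sqrt{3}}{17}$ ($R = \left(-1\right) \left(-67\right) - - \frac{9}{51} \left(3 i \sqrt{3} + 53\right) = 67 - \left(-9\right) \frac{1}{51} \left(53 + 3 i \sqrt{3}\right) = 67 - - \frac{3 \left(53 + 3 i \sqrt{3}\right)}{17} = 67 - \left(- \frac{159}{17} - \frac{9 i \sqrt{3}}{17}\right) = 67 + \left(\frac{159}{17} + \frac{9 i \sqrt{3}}{17}\right) = \frac{1298}{17} + \frac{9 i \sqrt{3}}{17} \approx 76.353 + 0.91697 i$)
$R x = \left(\frac{1298}{17} + \frac{9 i \sqrt{3}}{17}\right) \left(-7\right) = - \frac{9086}{17} - \frac{63 i \sqrt{3}}{17}$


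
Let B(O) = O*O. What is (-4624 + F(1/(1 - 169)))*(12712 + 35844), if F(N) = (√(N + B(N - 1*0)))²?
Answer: -1584235920077/7056 ≈ -2.2452e+8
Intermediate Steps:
B(O) = O²
F(N) = N + N² (F(N) = (√(N + (N - 1*0)²))² = (√(N + (N + 0)²))² = (√(N + N²))² = N + N²)
(-4624 + F(1/(1 - 169)))*(12712 + 35844) = (-4624 + (1 + 1/(1 - 169))/(1 - 169))*(12712 + 35844) = (-4624 + (1 + 1/(-168))/(-168))*48556 = (-4624 - (1 - 1/168)/168)*48556 = (-4624 - 1/168*167/168)*48556 = (-4624 - 167/28224)*48556 = -130507943/28224*48556 = -1584235920077/7056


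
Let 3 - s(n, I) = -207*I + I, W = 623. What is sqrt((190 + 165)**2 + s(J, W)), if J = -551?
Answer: sqrt(254366) ≈ 504.35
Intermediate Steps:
s(n, I) = 3 + 206*I (s(n, I) = 3 - (-207*I + I) = 3 - (-206)*I = 3 + 206*I)
sqrt((190 + 165)**2 + s(J, W)) = sqrt((190 + 165)**2 + (3 + 206*623)) = sqrt(355**2 + (3 + 128338)) = sqrt(126025 + 128341) = sqrt(254366)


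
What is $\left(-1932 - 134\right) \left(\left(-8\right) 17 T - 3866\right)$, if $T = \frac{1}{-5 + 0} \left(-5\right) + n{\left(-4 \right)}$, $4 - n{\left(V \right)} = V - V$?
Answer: $9392036$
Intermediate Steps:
$n{\left(V \right)} = 4$ ($n{\left(V \right)} = 4 - \left(V - V\right) = 4 - 0 = 4 + 0 = 4$)
$T = 5$ ($T = \frac{1}{-5 + 0} \left(-5\right) + 4 = \frac{1}{-5} \left(-5\right) + 4 = \left(- \frac{1}{5}\right) \left(-5\right) + 4 = 1 + 4 = 5$)
$\left(-1932 - 134\right) \left(\left(-8\right) 17 T - 3866\right) = \left(-1932 - 134\right) \left(\left(-8\right) 17 \cdot 5 - 3866\right) = - 2066 \left(\left(-136\right) 5 - 3866\right) = - 2066 \left(-680 - 3866\right) = \left(-2066\right) \left(-4546\right) = 9392036$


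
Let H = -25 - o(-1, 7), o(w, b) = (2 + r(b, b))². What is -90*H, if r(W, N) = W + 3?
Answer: 15210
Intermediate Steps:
r(W, N) = 3 + W
o(w, b) = (5 + b)² (o(w, b) = (2 + (3 + b))² = (5 + b)²)
H = -169 (H = -25 - (5 + 7)² = -25 - 1*12² = -25 - 1*144 = -25 - 144 = -169)
-90*H = -90*(-169) = 15210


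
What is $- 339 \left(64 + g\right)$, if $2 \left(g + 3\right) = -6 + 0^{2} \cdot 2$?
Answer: $-19662$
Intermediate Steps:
$g = -6$ ($g = -3 + \frac{-6 + 0^{2} \cdot 2}{2} = -3 + \frac{-6 + 0 \cdot 2}{2} = -3 + \frac{-6 + 0}{2} = -3 + \frac{1}{2} \left(-6\right) = -3 - 3 = -6$)
$- 339 \left(64 + g\right) = - 339 \left(64 - 6\right) = \left(-339\right) 58 = -19662$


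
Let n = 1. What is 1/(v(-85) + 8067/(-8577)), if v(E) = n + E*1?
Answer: -2859/242845 ≈ -0.011773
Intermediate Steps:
v(E) = 1 + E (v(E) = 1 + E*1 = 1 + E)
1/(v(-85) + 8067/(-8577)) = 1/((1 - 85) + 8067/(-8577)) = 1/(-84 + 8067*(-1/8577)) = 1/(-84 - 2689/2859) = 1/(-242845/2859) = -2859/242845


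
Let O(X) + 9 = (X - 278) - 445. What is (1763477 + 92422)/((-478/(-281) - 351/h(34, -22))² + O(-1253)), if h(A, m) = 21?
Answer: -7180638406011/6808061704 ≈ -1054.7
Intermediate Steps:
O(X) = -732 + X (O(X) = -9 + ((X - 278) - 445) = -9 + ((-278 + X) - 445) = -9 + (-723 + X) = -732 + X)
(1763477 + 92422)/((-478/(-281) - 351/h(34, -22))² + O(-1253)) = (1763477 + 92422)/((-478/(-281) - 351/21)² + (-732 - 1253)) = 1855899/((-478*(-1/281) - 351*1/21)² - 1985) = 1855899/((478/281 - 117/7)² - 1985) = 1855899/((-29531/1967)² - 1985) = 1855899/(872079961/3869089 - 1985) = 1855899/(-6808061704/3869089) = 1855899*(-3869089/6808061704) = -7180638406011/6808061704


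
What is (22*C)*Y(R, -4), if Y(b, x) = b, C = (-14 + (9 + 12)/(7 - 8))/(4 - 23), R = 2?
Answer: 1540/19 ≈ 81.053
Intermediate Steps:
C = 35/19 (C = (-14 + 21/(-1))/(-19) = (-14 + 21*(-1))*(-1/19) = (-14 - 21)*(-1/19) = -35*(-1/19) = 35/19 ≈ 1.8421)
(22*C)*Y(R, -4) = (22*(35/19))*2 = (770/19)*2 = 1540/19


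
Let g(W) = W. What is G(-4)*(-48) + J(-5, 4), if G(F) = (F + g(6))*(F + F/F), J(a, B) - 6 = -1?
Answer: 293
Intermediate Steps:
J(a, B) = 5 (J(a, B) = 6 - 1 = 5)
G(F) = (1 + F)*(6 + F) (G(F) = (F + 6)*(F + F/F) = (6 + F)*(F + 1) = (6 + F)*(1 + F) = (1 + F)*(6 + F))
G(-4)*(-48) + J(-5, 4) = (6 + (-4)² + 7*(-4))*(-48) + 5 = (6 + 16 - 28)*(-48) + 5 = -6*(-48) + 5 = 288 + 5 = 293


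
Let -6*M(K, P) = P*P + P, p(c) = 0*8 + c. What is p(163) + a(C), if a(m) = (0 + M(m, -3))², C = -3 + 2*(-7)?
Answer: 164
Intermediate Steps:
p(c) = c (p(c) = 0 + c = c)
M(K, P) = -P/6 - P²/6 (M(K, P) = -(P*P + P)/6 = -(P² + P)/6 = -(P + P²)/6 = -P/6 - P²/6)
C = -17 (C = -3 - 14 = -17)
a(m) = 1 (a(m) = (0 - ⅙*(-3)*(1 - 3))² = (0 - ⅙*(-3)*(-2))² = (0 - 1)² = (-1)² = 1)
p(163) + a(C) = 163 + 1 = 164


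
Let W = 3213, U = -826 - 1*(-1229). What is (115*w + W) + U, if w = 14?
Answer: 5226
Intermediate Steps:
U = 403 (U = -826 + 1229 = 403)
(115*w + W) + U = (115*14 + 3213) + 403 = (1610 + 3213) + 403 = 4823 + 403 = 5226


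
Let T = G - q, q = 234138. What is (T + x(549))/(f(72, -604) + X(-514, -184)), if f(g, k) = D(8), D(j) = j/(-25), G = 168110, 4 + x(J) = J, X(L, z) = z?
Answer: 1637075/4608 ≈ 355.27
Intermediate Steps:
x(J) = -4 + J
D(j) = -j/25 (D(j) = j*(-1/25) = -j/25)
T = -66028 (T = 168110 - 1*234138 = 168110 - 234138 = -66028)
f(g, k) = -8/25 (f(g, k) = -1/25*8 = -8/25)
(T + x(549))/(f(72, -604) + X(-514, -184)) = (-66028 + (-4 + 549))/(-8/25 - 184) = (-66028 + 545)/(-4608/25) = -65483*(-25/4608) = 1637075/4608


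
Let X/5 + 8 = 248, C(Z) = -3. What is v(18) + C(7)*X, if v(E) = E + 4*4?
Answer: -3566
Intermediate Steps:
v(E) = 16 + E (v(E) = E + 16 = 16 + E)
X = 1200 (X = -40 + 5*248 = -40 + 1240 = 1200)
v(18) + C(7)*X = (16 + 18) - 3*1200 = 34 - 3600 = -3566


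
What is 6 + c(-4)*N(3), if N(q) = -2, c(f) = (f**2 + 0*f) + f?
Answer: -18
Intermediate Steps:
c(f) = f + f**2 (c(f) = (f**2 + 0) + f = f**2 + f = f + f**2)
6 + c(-4)*N(3) = 6 - 4*(1 - 4)*(-2) = 6 - 4*(-3)*(-2) = 6 + 12*(-2) = 6 - 24 = -18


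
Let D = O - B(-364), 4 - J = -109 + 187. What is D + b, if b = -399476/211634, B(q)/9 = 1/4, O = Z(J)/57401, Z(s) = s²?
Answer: -98208842737/24296006468 ≈ -4.0422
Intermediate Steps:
J = -74 (J = 4 - (-109 + 187) = 4 - 1*78 = 4 - 78 = -74)
O = 5476/57401 (O = (-74)²/57401 = 5476*(1/57401) = 5476/57401 ≈ 0.095399)
B(q) = 9/4
b = -199738/105817 (b = -399476*1/211634 = -199738/105817 ≈ -1.8876)
D = -494705/229604 (D = 5476/57401 - 1*9/4 = 5476/57401 - 9/4 = -494705/229604 ≈ -2.1546)
D + b = -494705/229604 - 199738/105817 = -98208842737/24296006468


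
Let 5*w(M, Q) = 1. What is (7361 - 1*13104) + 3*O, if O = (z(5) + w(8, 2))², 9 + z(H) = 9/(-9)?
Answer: -136372/25 ≈ -5454.9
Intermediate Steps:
w(M, Q) = ⅕ (w(M, Q) = (⅕)*1 = ⅕)
z(H) = -10 (z(H) = -9 + 9/(-9) = -9 + 9*(-⅑) = -9 - 1 = -10)
O = 2401/25 (O = (-10 + ⅕)² = (-49/5)² = 2401/25 ≈ 96.040)
(7361 - 1*13104) + 3*O = (7361 - 1*13104) + 3*(2401/25) = (7361 - 13104) + 7203/25 = -5743 + 7203/25 = -136372/25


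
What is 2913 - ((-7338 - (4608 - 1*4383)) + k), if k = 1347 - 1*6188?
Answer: 15317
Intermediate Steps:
k = -4841 (k = 1347 - 6188 = -4841)
2913 - ((-7338 - (4608 - 1*4383)) + k) = 2913 - ((-7338 - (4608 - 1*4383)) - 4841) = 2913 - ((-7338 - (4608 - 4383)) - 4841) = 2913 - ((-7338 - 1*225) - 4841) = 2913 - ((-7338 - 225) - 4841) = 2913 - (-7563 - 4841) = 2913 - 1*(-12404) = 2913 + 12404 = 15317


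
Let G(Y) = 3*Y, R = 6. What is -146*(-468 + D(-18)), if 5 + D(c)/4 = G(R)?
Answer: 60736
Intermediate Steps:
D(c) = 52 (D(c) = -20 + 4*(3*6) = -20 + 4*18 = -20 + 72 = 52)
-146*(-468 + D(-18)) = -146*(-468 + 52) = -146*(-416) = 60736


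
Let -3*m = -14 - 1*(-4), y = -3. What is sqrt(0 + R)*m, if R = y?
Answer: 10*I*sqrt(3)/3 ≈ 5.7735*I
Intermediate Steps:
R = -3
m = 10/3 (m = -(-14 - 1*(-4))/3 = -(-14 + 4)/3 = -1/3*(-10) = 10/3 ≈ 3.3333)
sqrt(0 + R)*m = sqrt(0 - 3)*(10/3) = sqrt(-3)*(10/3) = (I*sqrt(3))*(10/3) = 10*I*sqrt(3)/3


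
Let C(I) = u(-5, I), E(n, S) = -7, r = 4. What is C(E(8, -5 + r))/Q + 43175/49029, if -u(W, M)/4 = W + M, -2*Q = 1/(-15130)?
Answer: 71213685095/49029 ≈ 1.4525e+6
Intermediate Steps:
Q = 1/30260 (Q = -1/2/(-15130) = -1/2*(-1/15130) = 1/30260 ≈ 3.3047e-5)
u(W, M) = -4*M - 4*W (u(W, M) = -4*(W + M) = -4*(M + W) = -4*M - 4*W)
C(I) = 20 - 4*I (C(I) = -4*I - 4*(-5) = -4*I + 20 = 20 - 4*I)
C(E(8, -5 + r))/Q + 43175/49029 = (20 - 4*(-7))/(1/30260) + 43175/49029 = (20 + 28)*30260 + 43175*(1/49029) = 48*30260 + 43175/49029 = 1452480 + 43175/49029 = 71213685095/49029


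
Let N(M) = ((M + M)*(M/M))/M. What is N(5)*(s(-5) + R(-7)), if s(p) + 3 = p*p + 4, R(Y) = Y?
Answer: 38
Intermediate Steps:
N(M) = 2 (N(M) = ((2*M)*1)/M = (2*M)/M = 2)
s(p) = 1 + p**2 (s(p) = -3 + (p*p + 4) = -3 + (p**2 + 4) = -3 + (4 + p**2) = 1 + p**2)
N(5)*(s(-5) + R(-7)) = 2*((1 + (-5)**2) - 7) = 2*((1 + 25) - 7) = 2*(26 - 7) = 2*19 = 38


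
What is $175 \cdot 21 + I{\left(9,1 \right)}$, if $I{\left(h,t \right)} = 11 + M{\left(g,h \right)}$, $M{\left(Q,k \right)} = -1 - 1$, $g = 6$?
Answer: $3684$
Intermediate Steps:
$M{\left(Q,k \right)} = -2$
$I{\left(h,t \right)} = 9$ ($I{\left(h,t \right)} = 11 - 2 = 9$)
$175 \cdot 21 + I{\left(9,1 \right)} = 175 \cdot 21 + 9 = 3675 + 9 = 3684$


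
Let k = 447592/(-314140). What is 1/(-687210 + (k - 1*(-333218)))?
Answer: -78535/27800873618 ≈ -2.8249e-6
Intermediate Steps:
k = -111898/78535 (k = 447592*(-1/314140) = -111898/78535 ≈ -1.4248)
1/(-687210 + (k - 1*(-333218))) = 1/(-687210 + (-111898/78535 - 1*(-333218))) = 1/(-687210 + (-111898/78535 + 333218)) = 1/(-687210 + 26169163732/78535) = 1/(-27800873618/78535) = -78535/27800873618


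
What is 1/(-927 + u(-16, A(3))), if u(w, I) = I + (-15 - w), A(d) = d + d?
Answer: -1/920 ≈ -0.0010870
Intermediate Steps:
A(d) = 2*d
u(w, I) = -15 + I - w
1/(-927 + u(-16, A(3))) = 1/(-927 + (-15 + 2*3 - 1*(-16))) = 1/(-927 + (-15 + 6 + 16)) = 1/(-927 + 7) = 1/(-920) = -1/920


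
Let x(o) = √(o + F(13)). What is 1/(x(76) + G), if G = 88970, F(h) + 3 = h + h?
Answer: 88970/7915660801 - 3*√11/7915660801 ≈ 1.1238e-5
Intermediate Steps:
F(h) = -3 + 2*h (F(h) = -3 + (h + h) = -3 + 2*h)
x(o) = √(23 + o) (x(o) = √(o + (-3 + 2*13)) = √(o + (-3 + 26)) = √(o + 23) = √(23 + o))
1/(x(76) + G) = 1/(√(23 + 76) + 88970) = 1/(√99 + 88970) = 1/(3*√11 + 88970) = 1/(88970 + 3*√11)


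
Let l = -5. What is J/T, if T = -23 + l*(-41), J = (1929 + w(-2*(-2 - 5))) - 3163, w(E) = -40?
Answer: -7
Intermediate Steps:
J = -1274 (J = (1929 - 40) - 3163 = 1889 - 3163 = -1274)
T = 182 (T = -23 - 5*(-41) = -23 + 205 = 182)
J/T = -1274/182 = -1274*1/182 = -7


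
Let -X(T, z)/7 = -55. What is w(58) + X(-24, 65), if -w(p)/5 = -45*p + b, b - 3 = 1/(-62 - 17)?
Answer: 1060185/79 ≈ 13420.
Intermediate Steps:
b = 236/79 (b = 3 + 1/(-62 - 17) = 3 + 1/(-79) = 3 - 1/79 = 236/79 ≈ 2.9873)
X(T, z) = 385 (X(T, z) = -7*(-55) = 385)
w(p) = -1180/79 + 225*p (w(p) = -5*(-45*p + 236/79) = -5*(236/79 - 45*p) = -1180/79 + 225*p)
w(58) + X(-24, 65) = (-1180/79 + 225*58) + 385 = (-1180/79 + 13050) + 385 = 1029770/79 + 385 = 1060185/79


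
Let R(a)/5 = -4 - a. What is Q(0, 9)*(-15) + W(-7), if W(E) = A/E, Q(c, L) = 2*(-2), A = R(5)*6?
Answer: 690/7 ≈ 98.571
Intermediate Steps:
R(a) = -20 - 5*a (R(a) = 5*(-4 - a) = -20 - 5*a)
A = -270 (A = (-20 - 5*5)*6 = (-20 - 25)*6 = -45*6 = -270)
Q(c, L) = -4
W(E) = -270/E
Q(0, 9)*(-15) + W(-7) = -4*(-15) - 270/(-7) = 60 - 270*(-⅐) = 60 + 270/7 = 690/7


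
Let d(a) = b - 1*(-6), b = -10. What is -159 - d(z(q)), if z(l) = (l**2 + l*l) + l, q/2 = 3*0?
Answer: -155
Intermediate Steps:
q = 0 (q = 2*(3*0) = 2*0 = 0)
z(l) = l + 2*l**2 (z(l) = (l**2 + l**2) + l = 2*l**2 + l = l + 2*l**2)
d(a) = -4 (d(a) = -10 - 1*(-6) = -10 + 6 = -4)
-159 - d(z(q)) = -159 - 1*(-4) = -159 + 4 = -155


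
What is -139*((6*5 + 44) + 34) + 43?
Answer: -14969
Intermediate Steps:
-139*((6*5 + 44) + 34) + 43 = -139*((30 + 44) + 34) + 43 = -139*(74 + 34) + 43 = -139*108 + 43 = -15012 + 43 = -14969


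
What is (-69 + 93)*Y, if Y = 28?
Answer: 672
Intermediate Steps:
(-69 + 93)*Y = (-69 + 93)*28 = 24*28 = 672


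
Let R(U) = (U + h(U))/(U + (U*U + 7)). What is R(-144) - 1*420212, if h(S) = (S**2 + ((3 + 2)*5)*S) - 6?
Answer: -8655930002/20599 ≈ -4.2021e+5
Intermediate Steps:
h(S) = -6 + S**2 + 25*S (h(S) = (S**2 + (5*5)*S) - 6 = (S**2 + 25*S) - 6 = -6 + S**2 + 25*S)
R(U) = (-6 + U**2 + 26*U)/(7 + U + U**2) (R(U) = (U + (-6 + U**2 + 25*U))/(U + (U*U + 7)) = (-6 + U**2 + 26*U)/(U + (U**2 + 7)) = (-6 + U**2 + 26*U)/(U + (7 + U**2)) = (-6 + U**2 + 26*U)/(7 + U + U**2))
R(-144) - 1*420212 = (-6 + (-144)**2 + 26*(-144))/(7 - 144 + (-144)**2) - 1*420212 = (-6 + 20736 - 3744)/(7 - 144 + 20736) - 420212 = 16986/20599 - 420212 = -8655930002/20599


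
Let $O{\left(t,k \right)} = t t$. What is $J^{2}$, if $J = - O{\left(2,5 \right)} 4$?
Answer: $256$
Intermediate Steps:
$O{\left(t,k \right)} = t^{2}$
$J = -16$ ($J = - 2^{2} \cdot 4 = \left(-1\right) 4 \cdot 4 = \left(-4\right) 4 = -16$)
$J^{2} = \left(-16\right)^{2} = 256$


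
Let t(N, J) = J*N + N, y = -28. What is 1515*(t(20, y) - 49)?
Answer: -892335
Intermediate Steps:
t(N, J) = N + J*N
1515*(t(20, y) - 49) = 1515*(20*(1 - 28) - 49) = 1515*(20*(-27) - 49) = 1515*(-540 - 49) = 1515*(-589) = -892335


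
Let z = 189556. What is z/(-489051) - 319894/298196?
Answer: -106484660785/72916525998 ≈ -1.4604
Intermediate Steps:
z/(-489051) - 319894/298196 = 189556/(-489051) - 319894/298196 = 189556*(-1/489051) - 319894*1/298196 = -189556/489051 - 159947/149098 = -106484660785/72916525998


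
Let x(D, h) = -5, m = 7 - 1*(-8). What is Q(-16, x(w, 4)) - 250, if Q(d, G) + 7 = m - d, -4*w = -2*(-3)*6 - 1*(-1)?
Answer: -226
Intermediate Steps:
w = -37/4 (w = -(-2*(-3)*6 - 1*(-1))/4 = -(6*6 + 1)/4 = -(36 + 1)/4 = -¼*37 = -37/4 ≈ -9.2500)
m = 15 (m = 7 + 8 = 15)
Q(d, G) = 8 - d (Q(d, G) = -7 + (15 - d) = 8 - d)
Q(-16, x(w, 4)) - 250 = (8 - 1*(-16)) - 250 = (8 + 16) - 250 = 24 - 250 = -226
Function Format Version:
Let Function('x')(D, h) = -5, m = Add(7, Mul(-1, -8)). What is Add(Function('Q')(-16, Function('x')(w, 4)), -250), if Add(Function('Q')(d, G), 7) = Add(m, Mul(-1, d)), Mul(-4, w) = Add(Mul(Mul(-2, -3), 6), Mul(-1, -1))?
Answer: -226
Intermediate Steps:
w = Rational(-37, 4) (w = Mul(Rational(-1, 4), Add(Mul(Mul(-2, -3), 6), Mul(-1, -1))) = Mul(Rational(-1, 4), Add(Mul(6, 6), 1)) = Mul(Rational(-1, 4), Add(36, 1)) = Mul(Rational(-1, 4), 37) = Rational(-37, 4) ≈ -9.2500)
m = 15 (m = Add(7, 8) = 15)
Function('Q')(d, G) = Add(8, Mul(-1, d)) (Function('Q')(d, G) = Add(-7, Add(15, Mul(-1, d))) = Add(8, Mul(-1, d)))
Add(Function('Q')(-16, Function('x')(w, 4)), -250) = Add(Add(8, Mul(-1, -16)), -250) = Add(Add(8, 16), -250) = Add(24, -250) = -226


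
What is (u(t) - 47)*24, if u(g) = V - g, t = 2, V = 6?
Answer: -1032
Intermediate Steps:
u(g) = 6 - g
(u(t) - 47)*24 = ((6 - 1*2) - 47)*24 = ((6 - 2) - 47)*24 = (4 - 47)*24 = -43*24 = -1032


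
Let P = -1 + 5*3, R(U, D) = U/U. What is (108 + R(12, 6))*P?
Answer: 1526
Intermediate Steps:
R(U, D) = 1
P = 14 (P = -1 + 15 = 14)
(108 + R(12, 6))*P = (108 + 1)*14 = 109*14 = 1526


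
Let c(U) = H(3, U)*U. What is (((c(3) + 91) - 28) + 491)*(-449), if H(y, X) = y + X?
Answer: -256828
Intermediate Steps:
H(y, X) = X + y
c(U) = U*(3 + U) (c(U) = (U + 3)*U = (3 + U)*U = U*(3 + U))
(((c(3) + 91) - 28) + 491)*(-449) = (((3*(3 + 3) + 91) - 28) + 491)*(-449) = (((3*6 + 91) - 28) + 491)*(-449) = (((18 + 91) - 28) + 491)*(-449) = ((109 - 28) + 491)*(-449) = (81 + 491)*(-449) = 572*(-449) = -256828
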